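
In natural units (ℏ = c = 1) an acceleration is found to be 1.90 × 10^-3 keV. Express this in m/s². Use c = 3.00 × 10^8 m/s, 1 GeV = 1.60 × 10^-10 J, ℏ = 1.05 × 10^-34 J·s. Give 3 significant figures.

8.69 × 10^23 m/s²

Acceleration is [L]/[T]² = c·[E]/ℏ.
1 GeV → c/ℏ × (1 GeV in J) = 4.57 × 10^32 m/s².
Convert the energy scale: 1.90 × 10^-3 keV = 1.90 × 10^-9 GeV.
Result: 1.90 × 10^-9 × 4.57 × 10^32 = 8.69 × 10^23 m/s².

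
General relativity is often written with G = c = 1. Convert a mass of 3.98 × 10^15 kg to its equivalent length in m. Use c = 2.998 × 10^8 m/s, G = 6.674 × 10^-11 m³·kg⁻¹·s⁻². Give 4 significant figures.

In G = c = 1 units mass has dimensions of length; the conversion factor is G/c².
3.98 × 10^15 kg × (G/c²) = 2.955 × 10^-12 m

2.955 × 10^-12 m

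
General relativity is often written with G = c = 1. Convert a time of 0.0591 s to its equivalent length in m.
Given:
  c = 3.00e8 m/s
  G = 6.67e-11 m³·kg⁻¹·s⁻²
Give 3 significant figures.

Time → length via c.
0.0591 s × (c) = 1.77e7 m

1.77e7 m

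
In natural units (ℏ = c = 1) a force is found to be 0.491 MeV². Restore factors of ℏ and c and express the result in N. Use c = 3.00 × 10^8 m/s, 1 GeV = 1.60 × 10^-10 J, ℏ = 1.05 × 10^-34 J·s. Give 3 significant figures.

0.399 N

Force is [E]/[L] = [E]²/(ℏc); restore (ℏc)⁻¹.
1 GeV² → 1/(ℏc) × (1 GeV in J)² = 8.13 × 10^5 N.
Convert the energy scale: 0.491 MeV² = 4.91 × 10^-7 GeV².
Result: 4.91 × 10^-7 × 8.13 × 10^5 = 0.399 N.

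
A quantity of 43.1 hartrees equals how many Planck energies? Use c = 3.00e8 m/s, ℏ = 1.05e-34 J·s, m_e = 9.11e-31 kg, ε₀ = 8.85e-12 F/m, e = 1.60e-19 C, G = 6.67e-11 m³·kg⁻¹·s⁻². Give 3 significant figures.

hartree: E_h = m_e e⁴/(4πε₀ℏ)² = 4.38e-18 J
Planck energy: E_P = √(ℏc⁵/G) = 1.96e9 J
43.1 × 4.38e-18 / 1.96e9 = 9.65e-26

9.65e-26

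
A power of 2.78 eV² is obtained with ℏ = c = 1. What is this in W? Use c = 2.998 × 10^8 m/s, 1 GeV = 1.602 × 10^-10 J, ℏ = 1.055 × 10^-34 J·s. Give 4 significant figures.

Power is [E]/[T] = [E]²/ℏ.
1 GeV² → 1/ℏ × (1 GeV in J)² = 2.433 × 10^14 W.
Convert the energy scale: 2.78 eV² = 2.78 × 10^-18 GeV².
Result: 2.78 × 10^-18 × 2.433 × 10^14 = 6.763 × 10^-4 W.

6.763 × 10^-4 W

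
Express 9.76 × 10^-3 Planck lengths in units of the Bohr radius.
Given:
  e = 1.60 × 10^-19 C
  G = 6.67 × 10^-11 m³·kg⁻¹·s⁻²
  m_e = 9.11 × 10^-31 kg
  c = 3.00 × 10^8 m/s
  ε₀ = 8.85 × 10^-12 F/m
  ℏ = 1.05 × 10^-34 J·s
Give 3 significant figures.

Planck length: ℓ_P = √(ℏG/c³) = 1.61 × 10^-35 m
Bohr radius: a₀ = 4πε₀ℏ²/(m_e e²) = 5.26 × 10^-11 m
9.76 × 10^-3 × 1.61 × 10^-35 / 5.26 × 10^-11 = 2.99 × 10^-27

2.99 × 10^-27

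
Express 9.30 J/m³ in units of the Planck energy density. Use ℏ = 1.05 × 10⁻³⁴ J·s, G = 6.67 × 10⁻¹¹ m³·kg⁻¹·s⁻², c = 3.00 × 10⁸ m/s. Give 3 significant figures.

Planck energy density: u_P = c⁷/(ℏG²) = 4.68 × 10¹¹³ J/m³.
9.30 / 4.68 × 10¹¹³ = 1.99 × 10⁻¹¹³

1.99 × 10⁻¹¹³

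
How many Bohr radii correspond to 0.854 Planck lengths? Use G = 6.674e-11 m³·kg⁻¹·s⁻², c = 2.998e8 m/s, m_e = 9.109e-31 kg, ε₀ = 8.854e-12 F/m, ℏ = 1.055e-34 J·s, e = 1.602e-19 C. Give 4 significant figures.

2.606e-25

Planck length: ℓ_P = √(ℏG/c³) = 1.616e-35 m
Bohr radius: a₀ = 4πε₀ℏ²/(m_e e²) = 5.297e-11 m
0.854 × 1.616e-35 / 5.297e-11 = 2.606e-25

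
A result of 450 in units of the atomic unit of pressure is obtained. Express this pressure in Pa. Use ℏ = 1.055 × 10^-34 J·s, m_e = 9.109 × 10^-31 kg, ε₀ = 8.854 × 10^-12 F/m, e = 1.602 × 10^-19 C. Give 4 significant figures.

1.318 × 10^16 Pa

One atomic unit of pressure: P_au = E_h/a₀³ = m_e⁴e¹⁰/((4πε₀)⁵ℏ⁸) = 2.929 × 10^13 Pa.
450 × 2.929 × 10^13 Pa = 1.318 × 10^16 Pa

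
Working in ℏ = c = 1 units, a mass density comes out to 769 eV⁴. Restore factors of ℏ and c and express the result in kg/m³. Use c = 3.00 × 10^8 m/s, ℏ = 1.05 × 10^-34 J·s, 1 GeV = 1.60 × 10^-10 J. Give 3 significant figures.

1.79 × 10^-13 kg/m³

Mass density is [E]/(c²[L]³) = [E]⁴/(ℏ³c⁵).
1 GeV⁴ → 1/(ℏ³c⁵) × (1 GeV in J)⁴ = 2.33 × 10^20 kg/m³.
Convert the energy scale: 769 eV⁴ = 7.69 × 10^-34 GeV⁴.
Result: 7.69 × 10^-34 × 2.33 × 10^20 = 1.79 × 10^-13 kg/m³.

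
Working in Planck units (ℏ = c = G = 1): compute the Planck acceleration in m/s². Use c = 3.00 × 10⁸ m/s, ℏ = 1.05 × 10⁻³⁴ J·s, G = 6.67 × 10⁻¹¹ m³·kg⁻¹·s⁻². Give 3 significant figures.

5.59 × 10⁵¹ m/s²

From ℏ = c = G = 1 the acceleration scale is a_P = √(c⁷/(ℏG)).
  = √(3.12 × 10¹⁰³)
  = 5.59 × 10⁵¹ m/s²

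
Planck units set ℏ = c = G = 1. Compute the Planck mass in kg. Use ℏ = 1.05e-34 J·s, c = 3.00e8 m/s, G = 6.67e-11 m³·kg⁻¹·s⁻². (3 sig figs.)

The unique combination of the constants set to 1 with dimensions of mass is m_P = √(ℏc/G).
  = √(4.72e-16)
  = 2.17e-8 kg

2.17e-8 kg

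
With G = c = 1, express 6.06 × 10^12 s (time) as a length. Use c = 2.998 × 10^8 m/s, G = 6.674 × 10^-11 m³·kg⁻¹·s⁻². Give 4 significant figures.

Time → length via c.
6.06 × 10^12 s × (c) = 1.817 × 10^21 m

1.817 × 10^21 m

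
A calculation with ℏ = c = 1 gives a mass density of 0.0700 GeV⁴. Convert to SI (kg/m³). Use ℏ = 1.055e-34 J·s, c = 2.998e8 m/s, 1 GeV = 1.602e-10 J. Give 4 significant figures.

Mass density is [E]/(c²[L]³) = [E]⁴/(ℏ³c⁵).
1 GeV⁴ → 1/(ℏ³c⁵) × (1 GeV in J)⁴ = 2.316e20 kg/m³.
Result: 0.0700 × 2.316e20 = 1.621e19 kg/m³.

1.621e19 kg/m³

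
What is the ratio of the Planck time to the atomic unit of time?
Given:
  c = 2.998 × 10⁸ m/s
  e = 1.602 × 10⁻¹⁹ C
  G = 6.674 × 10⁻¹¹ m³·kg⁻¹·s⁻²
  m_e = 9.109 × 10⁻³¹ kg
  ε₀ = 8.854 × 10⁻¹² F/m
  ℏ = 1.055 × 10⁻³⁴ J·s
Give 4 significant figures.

2.225 × 10⁻²⁷

Planck time: t_P = √(ℏG/c⁵) = 5.392 × 10⁻⁴⁴ s
atomic unit of time: τ_au = (4πε₀)²ℏ³/(m_e e⁴) = 2.423 × 10⁻¹⁷ s
ratio = 5.392 × 10⁻⁴⁴ / 2.423 × 10⁻¹⁷ = 2.225 × 10⁻²⁷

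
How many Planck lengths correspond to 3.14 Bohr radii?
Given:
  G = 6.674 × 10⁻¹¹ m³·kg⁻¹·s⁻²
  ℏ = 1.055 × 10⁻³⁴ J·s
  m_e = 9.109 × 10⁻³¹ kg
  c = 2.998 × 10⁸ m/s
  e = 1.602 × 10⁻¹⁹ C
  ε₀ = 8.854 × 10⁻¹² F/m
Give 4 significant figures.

Bohr radius: a₀ = 4πε₀ℏ²/(m_e e²) = 5.297 × 10⁻¹¹ m
Planck length: ℓ_P = √(ℏG/c³) = 1.616 × 10⁻³⁵ m
3.14 × 5.297 × 10⁻¹¹ / 1.616 × 10⁻³⁵ = 1.029 × 10²⁵

1.029 × 10²⁵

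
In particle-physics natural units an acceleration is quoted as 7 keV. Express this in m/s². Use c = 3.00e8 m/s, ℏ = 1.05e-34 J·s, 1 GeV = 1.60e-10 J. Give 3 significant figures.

Acceleration is [L]/[T]² = c·[E]/ℏ.
1 GeV → c/ℏ × (1 GeV in J) = 4.57e32 m/s².
Convert the energy scale: 7 keV = 7.00e-6 GeV.
Result: 7.00e-6 × 4.57e32 = 3.20e27 m/s².

3.20e27 m/s²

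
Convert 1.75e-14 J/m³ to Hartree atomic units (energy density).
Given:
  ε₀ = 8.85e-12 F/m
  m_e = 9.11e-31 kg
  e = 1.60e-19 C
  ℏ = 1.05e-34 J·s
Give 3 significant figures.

5.81e-28

atomic unit of energy density: u_au = E_h/a₀³ = m_e⁴e¹⁰/((4πε₀)⁵ℏ⁸) = 3.01e13 J/m³.
1.75e-14 / 3.01e13 = 5.81e-28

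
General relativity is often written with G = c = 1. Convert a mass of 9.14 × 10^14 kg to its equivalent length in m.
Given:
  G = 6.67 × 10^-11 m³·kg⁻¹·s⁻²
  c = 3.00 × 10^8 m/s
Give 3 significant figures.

6.77 × 10^-13 m

In G = c = 1 units mass has dimensions of length; the conversion factor is G/c².
9.14 × 10^14 kg × (G/c²) = 6.77 × 10^-13 m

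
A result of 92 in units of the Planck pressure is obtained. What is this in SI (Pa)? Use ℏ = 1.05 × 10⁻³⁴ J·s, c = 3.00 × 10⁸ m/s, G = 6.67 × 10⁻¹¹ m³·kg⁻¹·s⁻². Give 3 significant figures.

One Planck pressure: p_P = c⁷/(ℏG²) = 4.68 × 10¹¹³ Pa.
92 × 4.68 × 10¹¹³ Pa = 4.31 × 10¹¹⁵ Pa

4.31 × 10¹¹⁵ Pa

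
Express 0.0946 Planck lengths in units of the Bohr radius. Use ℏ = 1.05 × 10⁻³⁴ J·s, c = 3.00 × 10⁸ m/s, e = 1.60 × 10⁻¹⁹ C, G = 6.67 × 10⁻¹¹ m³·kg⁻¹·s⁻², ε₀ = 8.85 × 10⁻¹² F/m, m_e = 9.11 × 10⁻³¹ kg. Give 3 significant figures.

Planck length: ℓ_P = √(ℏG/c³) = 1.61 × 10⁻³⁵ m
Bohr radius: a₀ = 4πε₀ℏ²/(m_e e²) = 5.26 × 10⁻¹¹ m
0.0946 × 1.61 × 10⁻³⁵ / 5.26 × 10⁻¹¹ = 2.90 × 10⁻²⁶

2.90 × 10⁻²⁶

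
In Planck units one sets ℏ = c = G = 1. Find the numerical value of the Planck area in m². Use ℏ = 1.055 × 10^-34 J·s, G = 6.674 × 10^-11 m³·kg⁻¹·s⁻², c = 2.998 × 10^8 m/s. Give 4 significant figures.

A_P = ℏG/c³
  = 7.041 × 10^-45 / 2.695 × 10^25
  = 2.613 × 10^-70 m²

2.613 × 10^-70 m²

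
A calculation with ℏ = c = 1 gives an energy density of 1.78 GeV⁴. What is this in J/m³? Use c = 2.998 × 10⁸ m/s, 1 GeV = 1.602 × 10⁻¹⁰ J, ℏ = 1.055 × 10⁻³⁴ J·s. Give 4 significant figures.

[E]/[L]³ = [E]⁴/(ℏc)³; restore (ℏc)⁻³.
1 GeV⁴ → 1/(ℏc)³ × (1 GeV in J)⁴ = 2.082 × 10³⁷ J/m³.
Result: 1.78 × 2.082 × 10³⁷ = 3.705 × 10³⁷ J/m³.

3.705 × 10³⁷ J/m³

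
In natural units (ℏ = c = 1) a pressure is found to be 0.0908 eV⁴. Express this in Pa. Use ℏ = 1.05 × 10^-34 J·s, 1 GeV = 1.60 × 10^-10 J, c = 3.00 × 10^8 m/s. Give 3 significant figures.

1.90 Pa

Pressure is [E]/[L]³ = [E]⁴/(ℏc)³.
1 GeV⁴ → 1/(ℏc)³ × (1 GeV in J)⁴ = 2.10 × 10^37 Pa.
Convert the energy scale: 0.0908 eV⁴ = 9.08 × 10^-38 GeV⁴.
Result: 9.08 × 10^-38 × 2.10 × 10^37 = 1.90 Pa.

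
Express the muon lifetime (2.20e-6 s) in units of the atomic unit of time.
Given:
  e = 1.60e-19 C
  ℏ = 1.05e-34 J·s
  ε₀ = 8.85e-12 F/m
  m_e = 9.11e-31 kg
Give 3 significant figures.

9.17e10

atomic unit of time: τ_au = (4πε₀)²ℏ³/(m_e e⁴) = 2.40e-17 s.
2.20e-6 / 2.40e-17 = 9.17e10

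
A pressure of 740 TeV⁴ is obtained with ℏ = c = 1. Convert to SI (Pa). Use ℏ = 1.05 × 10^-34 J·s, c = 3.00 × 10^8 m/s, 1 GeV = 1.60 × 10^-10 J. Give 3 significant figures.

1.55 × 10^52 Pa

Pressure is [E]/[L]³ = [E]⁴/(ℏc)³.
1 GeV⁴ → 1/(ℏc)³ × (1 GeV in J)⁴ = 2.10 × 10^37 Pa.
Convert the energy scale: 740 TeV⁴ = 7.40 × 10^14 GeV⁴.
Result: 7.40 × 10^14 × 2.10 × 10^37 = 1.55 × 10^52 Pa.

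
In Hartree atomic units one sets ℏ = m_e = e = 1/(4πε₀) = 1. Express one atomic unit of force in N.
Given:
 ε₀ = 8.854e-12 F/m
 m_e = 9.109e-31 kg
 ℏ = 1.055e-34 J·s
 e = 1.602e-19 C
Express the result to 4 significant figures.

F_au = E_h/a₀ = m_e²e⁶/((4πε₀)³ℏ⁴)
E_h = 4.354e-18 J
a₀ = 5.297e-11 m
E_h/a₀ = 8.220e-8 N

8.220e-8 N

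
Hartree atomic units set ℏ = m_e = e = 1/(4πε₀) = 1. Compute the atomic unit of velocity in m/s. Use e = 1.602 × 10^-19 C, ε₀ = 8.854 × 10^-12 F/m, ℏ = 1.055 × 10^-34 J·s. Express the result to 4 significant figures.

The unique combination of the constants set to 1 with dimensions of velocity is v_au = e²/(4πε₀ℏ).
  = 2.566 × 10^-38 / 1.174 × 10^-44
  = 2.186 × 10^6 m/s

2.186 × 10^6 m/s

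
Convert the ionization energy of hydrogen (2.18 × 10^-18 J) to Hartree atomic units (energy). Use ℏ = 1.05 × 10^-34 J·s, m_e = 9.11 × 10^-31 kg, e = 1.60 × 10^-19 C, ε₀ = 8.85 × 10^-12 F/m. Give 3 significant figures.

hartree: E_h = m_e e⁴/(4πε₀ℏ)² = 4.38 × 10^-18 J.
2.18 × 10^-18 / 4.38 × 10^-18 = 0.498

0.498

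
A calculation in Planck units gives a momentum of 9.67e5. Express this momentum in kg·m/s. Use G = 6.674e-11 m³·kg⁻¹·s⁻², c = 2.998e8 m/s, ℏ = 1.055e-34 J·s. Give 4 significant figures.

One Planck momentum: p_P = √(ℏc³/G) = 6.527 kg·m/s.
9.67e5 × 6.527 kg·m/s = 6.311e6 kg·m/s

6.311e6 kg·m/s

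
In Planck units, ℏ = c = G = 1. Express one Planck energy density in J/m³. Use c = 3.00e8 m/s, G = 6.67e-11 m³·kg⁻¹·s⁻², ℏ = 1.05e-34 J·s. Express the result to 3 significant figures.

The unique combination of the constants set to 1 with dimensions of energy density is u_P = c⁷/(ℏG²).
  = 2.19e59 / 4.67e-55
  = 4.68e113 J/m³

4.68e113 J/m³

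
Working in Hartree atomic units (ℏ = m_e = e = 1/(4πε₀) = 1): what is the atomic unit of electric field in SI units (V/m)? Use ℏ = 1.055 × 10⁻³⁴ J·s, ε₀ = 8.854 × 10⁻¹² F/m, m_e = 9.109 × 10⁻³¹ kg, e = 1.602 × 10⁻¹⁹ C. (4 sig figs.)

5.131 × 10¹¹ V/m

From ℏ = m_e = e = 1/(4πε₀) = 1 the electric field scale is E_au = E_h/(e a₀) = m_e²e⁵/((4πε₀)³ℏ⁴).
E_h = 4.354 × 10⁻¹⁸ J
a₀ = 5.297 × 10⁻¹¹ m
E_h/(e·a₀) = 5.131 × 10¹¹ V/m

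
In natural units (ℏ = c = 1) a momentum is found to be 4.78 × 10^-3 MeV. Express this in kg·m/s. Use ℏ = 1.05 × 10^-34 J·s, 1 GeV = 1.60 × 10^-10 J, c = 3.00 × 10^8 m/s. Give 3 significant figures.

Momentum is [E]/c; divide by c.
1 GeV → 1/c × (1 GeV in J) = 5.33 × 10^-19 kg·m/s.
Convert the energy scale: 4.78 × 10^-3 MeV = 4.78 × 10^-6 GeV.
Result: 4.78 × 10^-6 × 5.33 × 10^-19 = 2.55 × 10^-24 kg·m/s.

2.55 × 10^-24 kg·m/s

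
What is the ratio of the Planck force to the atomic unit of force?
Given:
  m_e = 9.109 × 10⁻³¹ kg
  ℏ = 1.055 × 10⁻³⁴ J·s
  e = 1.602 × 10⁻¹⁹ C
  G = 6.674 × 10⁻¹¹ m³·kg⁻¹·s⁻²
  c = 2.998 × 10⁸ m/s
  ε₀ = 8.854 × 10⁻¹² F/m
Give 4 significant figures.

1.473 × 10⁵¹

Planck force: F_P = c⁴/G = 1.210 × 10⁴⁴ N
atomic unit of force: F_au = E_h/a₀ = m_e²e⁶/((4πε₀)³ℏ⁴) = 8.220 × 10⁻⁸ N
ratio = 1.210 × 10⁴⁴ / 8.220 × 10⁻⁸ = 1.473 × 10⁵¹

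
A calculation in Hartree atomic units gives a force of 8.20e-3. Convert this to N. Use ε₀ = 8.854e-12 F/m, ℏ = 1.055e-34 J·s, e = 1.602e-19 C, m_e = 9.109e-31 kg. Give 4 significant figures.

One atomic unit of force: F_au = E_h/a₀ = m_e²e⁶/((4πε₀)³ℏ⁴) = 8.220e-8 N.
8.20e-3 × 8.220e-8 N = 6.740e-10 N

6.740e-10 N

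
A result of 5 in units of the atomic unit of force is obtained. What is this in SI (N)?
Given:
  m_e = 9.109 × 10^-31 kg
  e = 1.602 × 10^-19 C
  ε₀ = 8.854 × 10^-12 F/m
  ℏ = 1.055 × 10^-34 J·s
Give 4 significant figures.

4.110 × 10^-7 N

One atomic unit of force: F_au = E_h/a₀ = m_e²e⁶/((4πε₀)³ℏ⁴) = 8.220 × 10^-8 N.
5 × 8.220 × 10^-8 N = 4.110 × 10^-7 N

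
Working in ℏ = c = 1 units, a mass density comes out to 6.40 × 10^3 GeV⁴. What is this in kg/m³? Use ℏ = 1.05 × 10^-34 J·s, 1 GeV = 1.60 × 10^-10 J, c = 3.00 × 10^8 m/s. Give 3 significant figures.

1.49 × 10^24 kg/m³

Mass density is [E]/(c²[L]³) = [E]⁴/(ℏ³c⁵).
1 GeV⁴ → 1/(ℏ³c⁵) × (1 GeV in J)⁴ = 2.33 × 10^20 kg/m³.
Result: 6.40 × 10^3 × 2.33 × 10^20 = 1.49 × 10^24 kg/m³.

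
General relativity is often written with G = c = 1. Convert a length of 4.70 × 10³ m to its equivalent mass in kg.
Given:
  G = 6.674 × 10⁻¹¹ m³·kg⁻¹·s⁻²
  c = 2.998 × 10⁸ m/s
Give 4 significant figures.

6.330 × 10³⁰ kg

Length → mass via c²/G.
4.70 × 10³ m × (c²/G) = 6.330 × 10³⁰ kg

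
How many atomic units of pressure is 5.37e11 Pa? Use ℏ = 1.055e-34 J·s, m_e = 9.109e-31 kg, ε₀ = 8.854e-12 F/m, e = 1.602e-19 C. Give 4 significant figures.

atomic unit of pressure: P_au = E_h/a₀³ = m_e⁴e¹⁰/((4πε₀)⁵ℏ⁸) = 2.929e13 Pa.
5.37e11 / 2.929e13 = 0.01833

0.01833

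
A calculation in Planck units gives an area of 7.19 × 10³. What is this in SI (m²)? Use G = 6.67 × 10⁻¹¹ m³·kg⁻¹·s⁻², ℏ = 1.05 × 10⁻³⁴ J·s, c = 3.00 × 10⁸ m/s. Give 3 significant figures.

1.87 × 10⁻⁶⁶ m²

One Planck area: A_P = ℏG/c³ = 2.59 × 10⁻⁷⁰ m².
7.19 × 10³ × 2.59 × 10⁻⁷⁰ m² = 1.87 × 10⁻⁶⁶ m²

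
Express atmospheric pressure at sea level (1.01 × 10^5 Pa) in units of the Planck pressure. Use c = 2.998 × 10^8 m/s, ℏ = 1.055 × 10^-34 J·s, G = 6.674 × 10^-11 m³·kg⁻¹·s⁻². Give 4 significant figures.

Planck pressure: p_P = c⁷/(ℏG²) = 4.632 × 10^113 Pa.
1.01 × 10^5 / 4.632 × 10^113 = 2.180 × 10^-109

2.180 × 10^-109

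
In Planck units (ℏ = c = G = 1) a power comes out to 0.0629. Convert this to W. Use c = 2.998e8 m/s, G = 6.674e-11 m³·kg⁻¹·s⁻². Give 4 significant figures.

2.283e51 W

One Planck power: P_P = c⁵/G = 3.629e52 W.
0.0629 × 3.629e52 W = 2.283e51 W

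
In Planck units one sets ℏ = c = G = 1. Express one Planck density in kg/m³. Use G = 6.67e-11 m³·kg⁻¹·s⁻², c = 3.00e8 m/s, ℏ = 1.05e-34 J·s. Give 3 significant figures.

ρ_P = c⁵/(ℏG²)
  = 2.43e42 / 4.67e-55
  = 5.20e96 kg/m³

5.20e96 kg/m³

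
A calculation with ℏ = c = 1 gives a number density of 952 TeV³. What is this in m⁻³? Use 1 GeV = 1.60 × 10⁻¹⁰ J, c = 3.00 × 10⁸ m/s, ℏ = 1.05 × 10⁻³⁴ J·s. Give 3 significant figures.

1.25 × 10⁵⁹ m⁻³

Number density is [L]⁻³ = [E]³/(ℏc)³.
1 GeV³ → 1/(ℏc)³ × (1 GeV in J)³ = 1.31 × 10⁴⁷ m⁻³.
Convert the energy scale: 952 TeV³ = 9.52 × 10¹¹ GeV³.
Result: 9.52 × 10¹¹ × 1.31 × 10⁴⁷ = 1.25 × 10⁵⁹ m⁻³.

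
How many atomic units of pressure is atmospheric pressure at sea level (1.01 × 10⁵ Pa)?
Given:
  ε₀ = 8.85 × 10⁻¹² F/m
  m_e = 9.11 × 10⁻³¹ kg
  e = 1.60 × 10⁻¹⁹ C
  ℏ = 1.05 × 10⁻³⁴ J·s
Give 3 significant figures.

3.35 × 10⁻⁹

atomic unit of pressure: P_au = E_h/a₀³ = m_e⁴e¹⁰/((4πε₀)⁵ℏ⁸) = 3.01 × 10¹³ Pa.
1.01 × 10⁵ / 3.01 × 10¹³ = 3.35 × 10⁻⁹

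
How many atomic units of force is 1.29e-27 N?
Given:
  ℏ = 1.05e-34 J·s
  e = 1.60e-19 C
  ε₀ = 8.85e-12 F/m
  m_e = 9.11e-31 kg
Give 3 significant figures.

atomic unit of force: F_au = E_h/a₀ = m_e²e⁶/((4πε₀)³ℏ⁴) = 8.33e-8 N.
1.29e-27 / 8.33e-8 = 1.55e-20

1.55e-20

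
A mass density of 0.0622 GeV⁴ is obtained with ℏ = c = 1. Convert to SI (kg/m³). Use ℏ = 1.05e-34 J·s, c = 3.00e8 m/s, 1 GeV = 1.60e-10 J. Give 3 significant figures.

Mass density is [E]/(c²[L]³) = [E]⁴/(ℏ³c⁵).
1 GeV⁴ → 1/(ℏ³c⁵) × (1 GeV in J)⁴ = 2.33e20 kg/m³.
Result: 0.0622 × 2.33e20 = 1.45e19 kg/m³.

1.45e19 kg/m³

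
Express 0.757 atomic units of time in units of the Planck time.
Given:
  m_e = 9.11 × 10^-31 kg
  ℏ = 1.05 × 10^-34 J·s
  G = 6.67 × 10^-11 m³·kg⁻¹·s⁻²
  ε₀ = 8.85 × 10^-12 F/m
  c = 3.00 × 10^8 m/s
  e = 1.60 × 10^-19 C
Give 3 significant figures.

atomic unit of time: τ_au = (4πε₀)²ℏ³/(m_e e⁴) = 2.40 × 10^-17 s
Planck time: t_P = √(ℏG/c⁵) = 5.37 × 10^-44 s
0.757 × 2.40 × 10^-17 / 5.37 × 10^-44 = 3.38 × 10^26

3.38 × 10^26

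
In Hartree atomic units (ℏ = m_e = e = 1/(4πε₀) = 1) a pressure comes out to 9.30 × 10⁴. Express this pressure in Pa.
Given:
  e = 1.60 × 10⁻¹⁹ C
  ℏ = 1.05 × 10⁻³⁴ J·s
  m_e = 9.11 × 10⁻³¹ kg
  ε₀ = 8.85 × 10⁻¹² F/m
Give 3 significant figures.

2.80 × 10¹⁸ Pa

One atomic unit of pressure: P_au = E_h/a₀³ = m_e⁴e¹⁰/((4πε₀)⁵ℏ⁸) = 3.01 × 10¹³ Pa.
9.30 × 10⁴ × 3.01 × 10¹³ Pa = 2.80 × 10¹⁸ Pa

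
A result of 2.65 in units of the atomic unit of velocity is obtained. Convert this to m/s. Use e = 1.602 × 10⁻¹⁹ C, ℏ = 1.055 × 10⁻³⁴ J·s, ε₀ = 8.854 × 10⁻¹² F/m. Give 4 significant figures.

One atomic unit of velocity: v_au = e²/(4πε₀ℏ) = 2.186 × 10⁶ m/s.
2.65 × 2.186 × 10⁶ m/s = 5.794 × 10⁶ m/s

5.794 × 10⁶ m/s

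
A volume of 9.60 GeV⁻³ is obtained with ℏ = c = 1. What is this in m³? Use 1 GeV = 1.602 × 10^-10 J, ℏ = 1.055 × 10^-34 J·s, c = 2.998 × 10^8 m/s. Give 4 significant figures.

Volume is [L]³ = [E]⁻³·(ℏc)³.
1 GeV⁻³ → (ℏc)³ × (1 GeV in J)⁻³ = 7.696 × 10^-48 m³.
Result: 9.60 × 7.696 × 10^-48 = 7.388 × 10^-47 m³.

7.388 × 10^-47 m³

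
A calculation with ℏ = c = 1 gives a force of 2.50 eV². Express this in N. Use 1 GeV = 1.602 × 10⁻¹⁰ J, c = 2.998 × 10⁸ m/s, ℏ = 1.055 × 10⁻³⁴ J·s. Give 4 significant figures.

Force is [E]/[L] = [E]²/(ℏc); restore (ℏc)⁻¹.
1 GeV² → 1/(ℏc) × (1 GeV in J)² = 8.114 × 10⁵ N.
Convert the energy scale: 2.50 eV² = 2.50 × 10⁻¹⁸ GeV².
Result: 2.50 × 10⁻¹⁸ × 8.114 × 10⁵ = 2.029 × 10⁻¹² N.

2.029 × 10⁻¹² N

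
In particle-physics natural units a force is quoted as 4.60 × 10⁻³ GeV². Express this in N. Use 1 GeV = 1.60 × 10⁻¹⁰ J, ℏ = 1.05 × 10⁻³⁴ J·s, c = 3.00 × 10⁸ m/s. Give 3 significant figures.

3.74 × 10³ N

Force is [E]/[L] = [E]²/(ℏc); restore (ℏc)⁻¹.
1 GeV² → 1/(ℏc) × (1 GeV in J)² = 8.13 × 10⁵ N.
Result: 4.60 × 10⁻³ × 8.13 × 10⁵ = 3.74 × 10³ N.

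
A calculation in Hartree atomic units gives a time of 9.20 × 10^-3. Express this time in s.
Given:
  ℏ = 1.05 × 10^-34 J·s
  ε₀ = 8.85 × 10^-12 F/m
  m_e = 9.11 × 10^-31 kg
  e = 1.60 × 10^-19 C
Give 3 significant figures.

2.21 × 10^-19 s

One atomic unit of time: τ_au = (4πε₀)²ℏ³/(m_e e⁴) = 2.40 × 10^-17 s.
9.20 × 10^-3 × 2.40 × 10^-17 s = 2.21 × 10^-19 s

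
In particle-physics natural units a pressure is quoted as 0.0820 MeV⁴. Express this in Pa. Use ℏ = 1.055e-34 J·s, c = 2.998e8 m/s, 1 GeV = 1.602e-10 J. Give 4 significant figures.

1.707e24 Pa

Pressure is [E]/[L]³ = [E]⁴/(ℏc)³.
1 GeV⁴ → 1/(ℏc)³ × (1 GeV in J)⁴ = 2.082e37 Pa.
Convert the energy scale: 0.0820 MeV⁴ = 8.20e-14 GeV⁴.
Result: 8.20e-14 × 2.082e37 = 1.707e24 Pa.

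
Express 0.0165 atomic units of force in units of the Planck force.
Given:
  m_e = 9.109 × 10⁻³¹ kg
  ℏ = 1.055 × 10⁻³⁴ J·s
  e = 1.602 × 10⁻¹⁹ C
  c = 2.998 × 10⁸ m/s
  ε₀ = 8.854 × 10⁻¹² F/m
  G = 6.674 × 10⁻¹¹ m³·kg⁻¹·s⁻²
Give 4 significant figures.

1.120 × 10⁻⁵³

atomic unit of force: F_au = E_h/a₀ = m_e²e⁶/((4πε₀)³ℏ⁴) = 8.220 × 10⁻⁸ N
Planck force: F_P = c⁴/G = 1.210 × 10⁴⁴ N
0.0165 × 8.220 × 10⁻⁸ / 1.210 × 10⁴⁴ = 1.120 × 10⁻⁵³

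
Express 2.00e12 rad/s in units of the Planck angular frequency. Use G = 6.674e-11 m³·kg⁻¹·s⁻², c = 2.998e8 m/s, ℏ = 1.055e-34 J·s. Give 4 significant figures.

1.078e-31

Planck angular frequency: ω_P = √(c⁵/(ℏG)) = 1.855e43 rad/s.
2.00e12 / 1.855e43 = 1.078e-31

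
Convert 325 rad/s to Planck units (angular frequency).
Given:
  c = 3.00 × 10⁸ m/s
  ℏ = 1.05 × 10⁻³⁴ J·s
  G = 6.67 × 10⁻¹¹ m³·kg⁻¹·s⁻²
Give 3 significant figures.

1.74 × 10⁻⁴¹

Planck angular frequency: ω_P = √(c⁵/(ℏG)) = 1.86 × 10⁴³ rad/s.
325 / 1.86 × 10⁴³ = 1.74 × 10⁻⁴¹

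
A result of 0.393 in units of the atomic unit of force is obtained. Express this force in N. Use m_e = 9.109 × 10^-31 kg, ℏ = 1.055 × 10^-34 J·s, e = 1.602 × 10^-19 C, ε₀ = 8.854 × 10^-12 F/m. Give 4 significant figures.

One atomic unit of force: F_au = E_h/a₀ = m_e²e⁶/((4πε₀)³ℏ⁴) = 8.220 × 10^-8 N.
0.393 × 8.220 × 10^-8 N = 3.230 × 10^-8 N

3.230 × 10^-8 N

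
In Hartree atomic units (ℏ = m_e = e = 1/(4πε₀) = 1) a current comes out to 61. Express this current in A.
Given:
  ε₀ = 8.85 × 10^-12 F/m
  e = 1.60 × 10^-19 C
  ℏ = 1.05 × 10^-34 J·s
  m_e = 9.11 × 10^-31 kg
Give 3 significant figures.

One atomic unit of electric current: I_au = e E_h/ℏ = m_e e⁵/((4πε₀)²ℏ³) = 6.67 × 10^-3 A.
61 × 6.67 × 10^-3 A = 0.407 A

0.407 A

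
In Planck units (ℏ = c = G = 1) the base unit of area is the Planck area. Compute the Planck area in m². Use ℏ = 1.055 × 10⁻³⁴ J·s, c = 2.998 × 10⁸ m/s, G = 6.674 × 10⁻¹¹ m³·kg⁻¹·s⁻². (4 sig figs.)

A_P = ℏG/c³
  = 7.041 × 10⁻⁴⁵ / 2.695 × 10²⁵
  = 2.613 × 10⁻⁷⁰ m²

2.613 × 10⁻⁷⁰ m²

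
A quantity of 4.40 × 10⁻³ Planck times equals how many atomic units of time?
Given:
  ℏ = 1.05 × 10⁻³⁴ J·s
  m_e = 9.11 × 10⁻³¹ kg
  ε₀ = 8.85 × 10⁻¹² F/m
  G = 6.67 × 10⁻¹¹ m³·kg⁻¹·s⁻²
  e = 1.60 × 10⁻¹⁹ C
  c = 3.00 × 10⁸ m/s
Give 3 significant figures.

Planck time: t_P = √(ℏG/c⁵) = 5.37 × 10⁻⁴⁴ s
atomic unit of time: τ_au = (4πε₀)²ℏ³/(m_e e⁴) = 2.40 × 10⁻¹⁷ s
4.40 × 10⁻³ × 5.37 × 10⁻⁴⁴ / 2.40 × 10⁻¹⁷ = 9.85 × 10⁻³⁰

9.85 × 10⁻³⁰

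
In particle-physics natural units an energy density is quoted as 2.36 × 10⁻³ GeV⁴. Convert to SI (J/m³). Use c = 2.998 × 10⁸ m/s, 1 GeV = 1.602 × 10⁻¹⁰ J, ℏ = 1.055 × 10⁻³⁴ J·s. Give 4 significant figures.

[E]/[L]³ = [E]⁴/(ℏc)³; restore (ℏc)⁻³.
1 GeV⁴ → 1/(ℏc)³ × (1 GeV in J)⁴ = 2.082 × 10³⁷ J/m³.
Result: 2.36 × 10⁻³ × 2.082 × 10³⁷ = 4.913 × 10³⁴ J/m³.

4.913 × 10³⁴ J/m³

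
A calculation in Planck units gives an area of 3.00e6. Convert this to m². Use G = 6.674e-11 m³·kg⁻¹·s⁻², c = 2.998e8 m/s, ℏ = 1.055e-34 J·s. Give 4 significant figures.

One Planck area: A_P = ℏG/c³ = 2.613e-70 m².
3.00e6 × 2.613e-70 m² = 7.839e-64 m²

7.839e-64 m²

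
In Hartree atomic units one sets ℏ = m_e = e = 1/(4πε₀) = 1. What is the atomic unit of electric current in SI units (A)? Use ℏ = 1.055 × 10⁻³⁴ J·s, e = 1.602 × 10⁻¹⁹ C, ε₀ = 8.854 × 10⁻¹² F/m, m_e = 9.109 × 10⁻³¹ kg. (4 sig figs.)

I_au = e E_h/ℏ = m_e e⁵/((4πε₀)²ℏ³)
E_h = 4.354 × 10⁻¹⁸ J
e·E_h/ℏ = 6.612 × 10⁻³ A

6.612 × 10⁻³ A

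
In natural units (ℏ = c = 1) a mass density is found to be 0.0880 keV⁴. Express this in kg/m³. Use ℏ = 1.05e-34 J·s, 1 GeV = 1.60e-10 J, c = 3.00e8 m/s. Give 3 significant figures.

2.05e-5 kg/m³

Mass density is [E]/(c²[L]³) = [E]⁴/(ℏ³c⁵).
1 GeV⁴ → 1/(ℏ³c⁵) × (1 GeV in J)⁴ = 2.33e20 kg/m³.
Convert the energy scale: 0.0880 keV⁴ = 8.80e-26 GeV⁴.
Result: 8.80e-26 × 2.33e20 = 2.05e-5 kg/m³.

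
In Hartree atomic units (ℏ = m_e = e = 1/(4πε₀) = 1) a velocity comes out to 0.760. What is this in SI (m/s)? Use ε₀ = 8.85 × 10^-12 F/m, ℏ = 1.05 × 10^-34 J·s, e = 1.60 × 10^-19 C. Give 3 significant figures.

One atomic unit of velocity: v_au = e²/(4πε₀ℏ) = 2.19 × 10^6 m/s.
0.760 × 2.19 × 10^6 m/s = 1.67 × 10^6 m/s

1.67 × 10^6 m/s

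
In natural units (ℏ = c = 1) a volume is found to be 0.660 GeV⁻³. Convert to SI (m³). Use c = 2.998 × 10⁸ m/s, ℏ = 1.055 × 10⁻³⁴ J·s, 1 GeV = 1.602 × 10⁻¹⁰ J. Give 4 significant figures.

5.079 × 10⁻⁴⁸ m³

Volume is [L]³ = [E]⁻³·(ℏc)³.
1 GeV⁻³ → (ℏc)³ × (1 GeV in J)⁻³ = 7.696 × 10⁻⁴⁸ m³.
Result: 0.660 × 7.696 × 10⁻⁴⁸ = 5.079 × 10⁻⁴⁸ m³.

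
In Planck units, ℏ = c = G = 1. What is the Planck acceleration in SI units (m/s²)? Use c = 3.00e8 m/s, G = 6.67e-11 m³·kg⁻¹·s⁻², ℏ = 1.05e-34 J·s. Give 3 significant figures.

5.59e51 m/s²

Dimensional analysis gives a_P = √(c⁷/(ℏG)).
  = √(3.12e103)
  = 5.59e51 m/s²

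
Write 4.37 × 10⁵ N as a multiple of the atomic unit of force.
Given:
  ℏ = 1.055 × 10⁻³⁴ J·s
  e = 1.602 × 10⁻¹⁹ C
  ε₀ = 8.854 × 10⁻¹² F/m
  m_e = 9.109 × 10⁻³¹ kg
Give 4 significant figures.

5.316 × 10¹²

atomic unit of force: F_au = E_h/a₀ = m_e²e⁶/((4πε₀)³ℏ⁴) = 8.220 × 10⁻⁸ N.
4.37 × 10⁵ / 8.220 × 10⁻⁸ = 5.316 × 10¹²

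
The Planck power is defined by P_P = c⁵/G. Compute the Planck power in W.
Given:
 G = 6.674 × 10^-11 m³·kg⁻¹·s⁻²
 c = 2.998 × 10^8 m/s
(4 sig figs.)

P_P = c⁵/G
  = 2.422 × 10^42 / 6.674 × 10^-11
  = 3.629 × 10^52 W

3.629 × 10^52 W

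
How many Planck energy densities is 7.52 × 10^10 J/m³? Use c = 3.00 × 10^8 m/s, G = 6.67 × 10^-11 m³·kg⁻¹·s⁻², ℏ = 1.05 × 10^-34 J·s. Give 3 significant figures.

1.61 × 10^-103

Planck energy density: u_P = c⁷/(ℏG²) = 4.68 × 10^113 J/m³.
7.52 × 10^10 / 4.68 × 10^113 = 1.61 × 10^-103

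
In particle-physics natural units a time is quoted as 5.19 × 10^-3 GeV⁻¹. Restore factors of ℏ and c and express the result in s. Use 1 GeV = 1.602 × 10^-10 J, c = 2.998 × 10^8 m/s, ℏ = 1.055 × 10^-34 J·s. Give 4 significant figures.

A time is [E]⁻¹ in ℏ=c=1; restore one factor of ℏ.
1 GeV⁻¹ → ℏ × (1 GeV in J)⁻¹ = 6.586 × 10^-25 s.
Result: 5.19 × 10^-3 × 6.586 × 10^-25 = 3.418 × 10^-27 s.

3.418 × 10^-27 s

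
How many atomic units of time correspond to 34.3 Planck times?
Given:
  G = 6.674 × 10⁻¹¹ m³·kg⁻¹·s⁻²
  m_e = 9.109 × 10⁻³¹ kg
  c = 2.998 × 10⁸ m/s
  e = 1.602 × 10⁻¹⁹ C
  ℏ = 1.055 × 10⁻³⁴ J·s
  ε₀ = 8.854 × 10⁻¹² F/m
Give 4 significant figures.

Planck time: t_P = √(ℏG/c⁵) = 5.392 × 10⁻⁴⁴ s
atomic unit of time: τ_au = (4πε₀)²ℏ³/(m_e e⁴) = 2.423 × 10⁻¹⁷ s
34.3 × 5.392 × 10⁻⁴⁴ / 2.423 × 10⁻¹⁷ = 7.633 × 10⁻²⁶

7.633 × 10⁻²⁶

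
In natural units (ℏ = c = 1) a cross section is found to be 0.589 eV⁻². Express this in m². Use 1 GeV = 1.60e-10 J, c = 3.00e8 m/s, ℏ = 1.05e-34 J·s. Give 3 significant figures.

2.28e-14 m²

Area is [L]² = [E]⁻²·(ℏc)²; restore (ℏc)².
1 GeV⁻² → (ℏc)² × (1 GeV in J)⁻² = 3.88e-32 m².
Convert the energy scale: 0.589 eV⁻² = 5.89e17 GeV⁻².
Result: 5.89e17 × 3.88e-32 = 2.28e-14 m².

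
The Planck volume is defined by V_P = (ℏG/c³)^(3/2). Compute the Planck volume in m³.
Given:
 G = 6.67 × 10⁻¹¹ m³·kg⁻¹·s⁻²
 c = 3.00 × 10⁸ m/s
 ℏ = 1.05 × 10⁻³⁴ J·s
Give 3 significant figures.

V_P = (ℏG/c³)^(3/2)
  = √(1.75 × 10⁻²⁰⁹)
  = 4.18 × 10⁻¹⁰⁵ m³

4.18 × 10⁻¹⁰⁵ m³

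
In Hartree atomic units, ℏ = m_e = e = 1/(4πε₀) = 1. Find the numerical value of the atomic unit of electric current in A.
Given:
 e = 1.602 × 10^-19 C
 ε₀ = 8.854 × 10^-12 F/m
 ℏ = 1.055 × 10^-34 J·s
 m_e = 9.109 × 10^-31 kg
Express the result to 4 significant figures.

From ℏ = m_e = e = 1/(4πε₀) = 1 the current scale is I_au = e E_h/ℏ = m_e e⁵/((4πε₀)²ℏ³).
E_h = 4.354 × 10^-18 J
e·E_h/ℏ = 6.612 × 10^-3 A

6.612 × 10^-3 A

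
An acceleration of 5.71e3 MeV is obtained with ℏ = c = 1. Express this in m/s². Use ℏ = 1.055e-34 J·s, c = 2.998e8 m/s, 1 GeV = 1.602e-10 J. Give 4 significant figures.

Acceleration is [L]/[T]² = c·[E]/ℏ.
1 GeV → c/ℏ × (1 GeV in J) = 4.552e32 m/s².
Convert the energy scale: 5.71e3 MeV = 5.71 GeV.
Result: 5.71 × 4.552e32 = 2.599e33 m/s².

2.599e33 m/s²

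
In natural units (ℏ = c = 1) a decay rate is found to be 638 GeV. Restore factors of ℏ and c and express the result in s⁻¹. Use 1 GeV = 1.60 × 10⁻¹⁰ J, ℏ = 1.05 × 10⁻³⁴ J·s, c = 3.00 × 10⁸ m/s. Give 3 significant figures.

A rate is [E]/ℏ; divide by ℏ.
1 GeV → 1/ℏ × (1 GeV in J) = 1.52 × 10²⁴ s⁻¹.
Result: 638 × 1.52 × 10²⁴ = 9.72 × 10²⁶ s⁻¹.

9.72 × 10²⁶ s⁻¹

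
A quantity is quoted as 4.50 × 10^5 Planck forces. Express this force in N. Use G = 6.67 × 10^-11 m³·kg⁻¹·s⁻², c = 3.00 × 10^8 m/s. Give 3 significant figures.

One Planck force: F_P = c⁴/G = 1.21 × 10^44 N.
4.50 × 10^5 × 1.21 × 10^44 N = 5.46 × 10^49 N

5.46 × 10^49 N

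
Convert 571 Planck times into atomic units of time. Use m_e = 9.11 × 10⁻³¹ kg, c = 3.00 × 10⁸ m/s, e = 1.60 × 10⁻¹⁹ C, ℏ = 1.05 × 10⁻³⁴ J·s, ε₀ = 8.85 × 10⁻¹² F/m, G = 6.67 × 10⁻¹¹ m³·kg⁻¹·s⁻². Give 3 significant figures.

1.28 × 10⁻²⁴

Planck time: t_P = √(ℏG/c⁵) = 5.37 × 10⁻⁴⁴ s
atomic unit of time: τ_au = (4πε₀)²ℏ³/(m_e e⁴) = 2.40 × 10⁻¹⁷ s
571 × 5.37 × 10⁻⁴⁴ / 2.40 × 10⁻¹⁷ = 1.28 × 10⁻²⁴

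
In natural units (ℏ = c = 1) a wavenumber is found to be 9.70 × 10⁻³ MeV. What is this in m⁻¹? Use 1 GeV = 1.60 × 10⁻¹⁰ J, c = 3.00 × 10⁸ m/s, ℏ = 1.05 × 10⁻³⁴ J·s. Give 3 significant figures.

4.93 × 10¹⁰ m⁻¹

Inverse length is [E]/(ℏc).
1 GeV → 1/(ℏc) × (1 GeV in J) = 5.08 × 10¹⁵ m⁻¹.
Convert the energy scale: 9.70 × 10⁻³ MeV = 9.70 × 10⁻⁶ GeV.
Result: 9.70 × 10⁻⁶ × 5.08 × 10¹⁵ = 4.93 × 10¹⁰ m⁻¹.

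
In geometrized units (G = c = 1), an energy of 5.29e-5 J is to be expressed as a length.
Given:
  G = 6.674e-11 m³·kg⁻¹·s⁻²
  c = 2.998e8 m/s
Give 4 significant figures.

4.370e-49 m

Energy → length via G/c⁴.
5.29e-5 J × (G/c⁴) = 4.370e-49 m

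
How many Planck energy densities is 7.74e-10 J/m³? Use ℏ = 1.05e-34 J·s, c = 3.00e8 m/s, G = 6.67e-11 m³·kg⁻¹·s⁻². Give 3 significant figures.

1.65e-123

Planck energy density: u_P = c⁷/(ℏG²) = 4.68e113 J/m³.
7.74e-10 / 4.68e113 = 1.65e-123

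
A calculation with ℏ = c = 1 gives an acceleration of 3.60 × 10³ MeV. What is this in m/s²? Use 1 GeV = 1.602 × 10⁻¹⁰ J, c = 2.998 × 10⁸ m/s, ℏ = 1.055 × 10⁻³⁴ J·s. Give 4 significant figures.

1.639 × 10³³ m/s²

Acceleration is [L]/[T]² = c·[E]/ℏ.
1 GeV → c/ℏ × (1 GeV in J) = 4.552 × 10³² m/s².
Convert the energy scale: 3.60 × 10³ MeV = 3.60 GeV.
Result: 3.60 × 4.552 × 10³² = 1.639 × 10³³ m/s².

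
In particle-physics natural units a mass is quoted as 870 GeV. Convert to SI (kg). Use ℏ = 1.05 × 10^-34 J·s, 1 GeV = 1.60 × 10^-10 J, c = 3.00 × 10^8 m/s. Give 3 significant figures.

1.55 × 10^-24 kg

Mass is [E]/c²; divide by c².
1 GeV → 1/c² × (1 GeV in J) = 1.78 × 10^-27 kg.
Result: 870 × 1.78 × 10^-27 = 1.55 × 10^-24 kg.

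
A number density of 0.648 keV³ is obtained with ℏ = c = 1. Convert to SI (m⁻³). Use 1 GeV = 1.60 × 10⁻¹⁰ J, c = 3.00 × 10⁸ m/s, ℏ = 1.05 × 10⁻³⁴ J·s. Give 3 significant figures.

8.49 × 10²⁸ m⁻³

Number density is [L]⁻³ = [E]³/(ℏc)³.
1 GeV³ → 1/(ℏc)³ × (1 GeV in J)³ = 1.31 × 10⁴⁷ m⁻³.
Convert the energy scale: 0.648 keV³ = 6.48 × 10⁻¹⁹ GeV³.
Result: 6.48 × 10⁻¹⁹ × 1.31 × 10⁴⁷ = 8.49 × 10²⁸ m⁻³.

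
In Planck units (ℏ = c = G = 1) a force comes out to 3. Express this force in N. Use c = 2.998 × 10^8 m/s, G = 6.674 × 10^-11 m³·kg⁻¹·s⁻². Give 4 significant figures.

One Planck force: F_P = c⁴/G = 1.210 × 10^44 N.
3 × 1.210 × 10^44 N = 3.631 × 10^44 N

3.631 × 10^44 N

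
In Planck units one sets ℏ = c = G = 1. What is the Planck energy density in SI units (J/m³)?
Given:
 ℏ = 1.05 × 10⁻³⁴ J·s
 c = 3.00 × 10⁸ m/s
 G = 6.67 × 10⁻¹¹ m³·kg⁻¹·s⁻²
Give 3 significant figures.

u_P = c⁷/(ℏG²)
  = 2.19 × 10⁵⁹ / 4.67 × 10⁻⁵⁵
  = 4.68 × 10¹¹³ J/m³

4.68 × 10¹¹³ J/m³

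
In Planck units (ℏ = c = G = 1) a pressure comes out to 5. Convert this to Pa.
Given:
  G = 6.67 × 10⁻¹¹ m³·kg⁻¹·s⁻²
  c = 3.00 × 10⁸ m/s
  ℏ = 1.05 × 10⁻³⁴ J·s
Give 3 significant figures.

2.34 × 10¹¹⁴ Pa

One Planck pressure: p_P = c⁷/(ℏG²) = 4.68 × 10¹¹³ Pa.
5 × 4.68 × 10¹¹³ Pa = 2.34 × 10¹¹⁴ Pa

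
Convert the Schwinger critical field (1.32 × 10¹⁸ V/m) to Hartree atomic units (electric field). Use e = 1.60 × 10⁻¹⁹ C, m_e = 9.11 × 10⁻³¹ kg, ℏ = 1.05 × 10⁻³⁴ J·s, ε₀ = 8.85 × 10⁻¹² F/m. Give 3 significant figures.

2.54 × 10⁶

atomic unit of electric field: E_au = E_h/(e a₀) = m_e²e⁵/((4πε₀)³ℏ⁴) = 5.20 × 10¹¹ V/m.
1.32 × 10¹⁸ / 5.20 × 10¹¹ = 2.54 × 10⁶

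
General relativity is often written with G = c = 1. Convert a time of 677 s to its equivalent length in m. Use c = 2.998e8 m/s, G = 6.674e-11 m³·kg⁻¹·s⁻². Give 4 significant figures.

Time → length via c.
677 s × (c) = 2.030e11 m

2.030e11 m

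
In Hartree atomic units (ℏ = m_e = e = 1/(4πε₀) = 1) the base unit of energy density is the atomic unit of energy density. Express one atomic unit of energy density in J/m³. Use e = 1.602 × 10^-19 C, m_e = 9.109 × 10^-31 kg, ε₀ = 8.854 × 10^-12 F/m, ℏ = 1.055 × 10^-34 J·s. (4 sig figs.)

u_au = E_h/a₀³ = m_e⁴e¹⁰/((4πε₀)⁵ℏ⁸)
E_h = 4.354 × 10^-18 J
a₀ = 5.297 × 10^-11 m
E_h/a₀³ = 2.929 × 10^13 J/m³

2.929 × 10^13 J/m³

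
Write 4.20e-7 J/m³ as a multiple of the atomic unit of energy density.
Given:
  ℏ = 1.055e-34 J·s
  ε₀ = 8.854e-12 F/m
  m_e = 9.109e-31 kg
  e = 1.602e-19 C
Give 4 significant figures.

1.434e-20

atomic unit of energy density: u_au = E_h/a₀³ = m_e⁴e¹⁰/((4πε₀)⁵ℏ⁸) = 2.929e13 J/m³.
4.20e-7 / 2.929e13 = 1.434e-20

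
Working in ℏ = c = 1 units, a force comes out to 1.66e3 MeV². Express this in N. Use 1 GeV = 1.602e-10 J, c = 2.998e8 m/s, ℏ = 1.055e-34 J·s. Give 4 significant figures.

1.347e3 N

Force is [E]/[L] = [E]²/(ℏc); restore (ℏc)⁻¹.
1 GeV² → 1/(ℏc) × (1 GeV in J)² = 8.114e5 N.
Convert the energy scale: 1.66e3 MeV² = 1.66e-3 GeV².
Result: 1.66e-3 × 8.114e5 = 1.347e3 N.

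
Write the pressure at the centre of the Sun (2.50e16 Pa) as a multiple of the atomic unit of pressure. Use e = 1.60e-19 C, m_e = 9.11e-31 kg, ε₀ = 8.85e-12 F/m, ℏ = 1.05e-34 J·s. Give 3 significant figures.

830

atomic unit of pressure: P_au = E_h/a₀³ = m_e⁴e¹⁰/((4πε₀)⁵ℏ⁸) = 3.01e13 Pa.
2.50e16 / 3.01e13 = 830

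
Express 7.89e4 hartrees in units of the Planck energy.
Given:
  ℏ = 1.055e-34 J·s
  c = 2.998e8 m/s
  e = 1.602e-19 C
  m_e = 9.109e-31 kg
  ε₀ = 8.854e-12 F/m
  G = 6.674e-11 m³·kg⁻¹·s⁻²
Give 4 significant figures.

1.756e-22

hartree: E_h = m_e e⁴/(4πε₀ℏ)² = 4.354e-18 J
Planck energy: E_P = √(ℏc⁵/G) = 1.957e9 J
7.89e4 × 4.354e-18 / 1.957e9 = 1.756e-22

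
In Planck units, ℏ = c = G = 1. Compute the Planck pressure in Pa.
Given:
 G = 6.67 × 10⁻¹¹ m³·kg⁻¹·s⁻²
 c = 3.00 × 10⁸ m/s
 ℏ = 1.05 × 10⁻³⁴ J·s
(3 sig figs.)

4.68 × 10¹¹³ Pa

From ℏ = c = G = 1 the pressure scale is p_P = c⁷/(ℏG²).
  = 2.19 × 10⁵⁹ / 4.67 × 10⁻⁵⁵
  = 4.68 × 10¹¹³ Pa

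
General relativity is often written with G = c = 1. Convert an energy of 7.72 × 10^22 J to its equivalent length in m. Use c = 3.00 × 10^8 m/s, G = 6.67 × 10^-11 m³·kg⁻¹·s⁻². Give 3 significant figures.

6.36 × 10^-22 m

Energy → length via G/c⁴.
7.72 × 10^22 J × (G/c⁴) = 6.36 × 10^-22 m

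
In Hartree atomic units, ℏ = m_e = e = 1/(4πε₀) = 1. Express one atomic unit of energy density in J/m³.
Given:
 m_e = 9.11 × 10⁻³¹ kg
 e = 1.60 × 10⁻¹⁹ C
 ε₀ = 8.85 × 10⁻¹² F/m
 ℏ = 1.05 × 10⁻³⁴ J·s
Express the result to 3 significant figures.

3.01 × 10¹³ J/m³

Dimensional analysis gives u_au = E_h/a₀³ = m_e⁴e¹⁰/((4πε₀)⁵ℏ⁸).
E_h = 4.38 × 10⁻¹⁸ J
a₀ = 5.26 × 10⁻¹¹ m
E_h/a₀³ = 3.01 × 10¹³ J/m³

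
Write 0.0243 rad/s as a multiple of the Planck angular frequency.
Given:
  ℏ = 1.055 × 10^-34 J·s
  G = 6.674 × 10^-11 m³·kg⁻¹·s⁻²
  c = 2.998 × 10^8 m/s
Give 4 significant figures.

Planck angular frequency: ω_P = √(c⁵/(ℏG)) = 1.855 × 10^43 rad/s.
0.0243 / 1.855 × 10^43 = 1.310 × 10^-45

1.310 × 10^-45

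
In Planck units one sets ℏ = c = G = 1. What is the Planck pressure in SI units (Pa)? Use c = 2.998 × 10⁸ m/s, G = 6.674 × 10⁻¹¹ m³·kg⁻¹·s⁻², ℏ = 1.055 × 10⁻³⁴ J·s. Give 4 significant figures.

4.632 × 10¹¹³ Pa

p_P = c⁷/(ℏG²)
  = 2.177 × 10⁵⁹ / 4.699 × 10⁻⁵⁵
  = 4.632 × 10¹¹³ Pa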